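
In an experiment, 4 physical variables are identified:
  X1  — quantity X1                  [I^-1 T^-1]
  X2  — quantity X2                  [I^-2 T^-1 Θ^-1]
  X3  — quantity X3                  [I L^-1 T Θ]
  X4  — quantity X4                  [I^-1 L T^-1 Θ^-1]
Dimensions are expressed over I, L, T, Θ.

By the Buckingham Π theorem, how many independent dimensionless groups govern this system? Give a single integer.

Write exponents as rows I,L,T,Θ / cols X1,X2,X3,X4:
  I: [-1 -2  1 -1]
  L: [ 0  0 -1  1]
  T: [-1 -1  1 -1]
  Θ: [ 0 -1  1 -1]
RREF → pivots at {X1,X2,X3} ⇒ r = 3
Π count = n − r = 4 − 3 = 1

1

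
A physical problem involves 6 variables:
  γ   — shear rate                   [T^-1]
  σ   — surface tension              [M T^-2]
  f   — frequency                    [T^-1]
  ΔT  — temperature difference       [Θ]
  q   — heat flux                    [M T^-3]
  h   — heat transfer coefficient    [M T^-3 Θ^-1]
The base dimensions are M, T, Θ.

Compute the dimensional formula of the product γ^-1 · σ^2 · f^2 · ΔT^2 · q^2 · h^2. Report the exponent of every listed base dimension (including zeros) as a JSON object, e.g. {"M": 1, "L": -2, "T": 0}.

{"M": 6, "T": -17, "Θ": 0}

Dimensional matrix (M×T×Θ by γ×σ×f×ΔT×q×h):
  M: [ 0  1  0  0  1  1]
  T: [-1 -2 -1  0 -3 -3]
  Θ: [ 0  0  0  1  0 -1]
  [M]: (-1)·0+(2)·1+(2)·0+(2)·0+(2)·1+(2)·1 = 6
  [T]: (-1)·-1+(2)·-2+(2)·-1+(2)·0+(2)·-3+(2)·-3 = -17
  [Θ]: (-1)·0+(2)·0+(2)·0+(2)·1+(2)·0+(2)·-1 = 0
⇒ M^6 T^-17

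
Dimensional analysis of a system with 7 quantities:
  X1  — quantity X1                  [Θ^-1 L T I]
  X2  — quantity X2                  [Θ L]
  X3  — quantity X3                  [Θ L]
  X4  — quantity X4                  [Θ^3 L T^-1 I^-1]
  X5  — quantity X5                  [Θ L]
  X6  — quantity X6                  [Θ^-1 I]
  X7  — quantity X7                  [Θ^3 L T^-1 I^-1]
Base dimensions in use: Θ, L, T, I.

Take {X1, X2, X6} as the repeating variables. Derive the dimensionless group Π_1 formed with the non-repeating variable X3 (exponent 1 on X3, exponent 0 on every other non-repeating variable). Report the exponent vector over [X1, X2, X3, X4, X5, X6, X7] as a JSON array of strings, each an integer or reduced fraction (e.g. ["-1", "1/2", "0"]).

Write exponents as rows Θ,L,T,I / cols X1,X2,X3,X4,X5,X6,X7:
  Θ: [-1  1  1  3  1 -1  3]
  L: [ 1  1  1  1  1  0  1]
  T: [ 1  0  0 -1  0  0 -1]
  I: [ 1  0  0 -1  0  1 -1]
Echelon form has 3 nonzero rows (pivots: X1,X2,X6)
Repeat: X1,X2,X6; free: X3,X4,X5,X7
RREF:
  r0: [   1    0    0   -1    0    0   -1]
  r1: [   0    1    1    2    1    0    2]
  r2: [   0    0    0    0    0    1    0]
  r3: [   0    0    0    0    0    0    0]
Fix exponent of X3 at 1, X4 at 0, X5 at 0, X7 at 0; solve each RREF row for its pivot's exponent:
  r0: exp(X1) + (0)·1 = 0 ⇒ exp(X1) = 0
  r1: exp(X2) + (1)·1 = 0 ⇒ exp(X2) = -1
  r2: exp(X6) + (0)·1 = 0 ⇒ exp(X6) = 0
Π_1 = X2^-1 · X3

["0", "-1", "1", "0", "0", "0", "0"]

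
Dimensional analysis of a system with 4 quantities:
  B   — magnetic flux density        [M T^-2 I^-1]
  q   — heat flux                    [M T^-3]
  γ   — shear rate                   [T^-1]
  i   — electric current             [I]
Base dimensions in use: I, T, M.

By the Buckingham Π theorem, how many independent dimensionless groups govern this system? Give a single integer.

1

Write exponents as rows I,T,M / cols B,q,γ,i:
  I: [-1  0  0  1]
  T: [-2 -3 -1  0]
  M: [ 1  1  0  0]
Row reduction gives pivot columns B,q,γ; rank = 3
Π count = n − r = 4 − 3 = 1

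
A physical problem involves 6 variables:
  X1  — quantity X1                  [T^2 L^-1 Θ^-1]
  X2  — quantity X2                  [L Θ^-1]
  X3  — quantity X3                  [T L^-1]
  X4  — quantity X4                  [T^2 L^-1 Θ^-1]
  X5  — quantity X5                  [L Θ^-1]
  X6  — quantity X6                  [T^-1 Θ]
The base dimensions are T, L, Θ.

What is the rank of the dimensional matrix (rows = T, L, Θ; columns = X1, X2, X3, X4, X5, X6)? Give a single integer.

2

Dimensional matrix (T×L×Θ by X1×X2×X3×X4×X5×X6):
  T: [ 2  0  1  2  0 -1]
  L: [-1  1 -1 -1  1  0]
  Θ: [-1 -1  0 -1 -1  1]
RREF → pivots at {X1,X2} ⇒ r = 2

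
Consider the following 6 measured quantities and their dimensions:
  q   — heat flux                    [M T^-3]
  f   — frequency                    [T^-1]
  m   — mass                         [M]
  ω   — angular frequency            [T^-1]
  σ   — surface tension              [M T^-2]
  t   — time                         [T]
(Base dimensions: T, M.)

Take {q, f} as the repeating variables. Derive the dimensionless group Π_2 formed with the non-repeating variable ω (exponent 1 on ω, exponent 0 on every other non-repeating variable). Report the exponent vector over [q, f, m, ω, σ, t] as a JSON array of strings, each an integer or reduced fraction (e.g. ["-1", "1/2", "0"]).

["0", "-1", "0", "1", "0", "0"]

Write exponents as rows T,M / cols q,f,m,ω,σ,t:
  T: [-3 -1  0 -1 -2  1]
  M: [ 1  0  1  0  1  0]
Echelon form has 2 nonzero rows (pivots: q,f)
Repeat: q,f; free: m,ω,σ,t
RREF:
  r0: [   1    0    1    0    1    0]
  r1: [   0    1   -3    1   -1   -1]
Fix exponent of ω at 1, m at 0, σ at 0, t at 0; solve each RREF row for its pivot's exponent:
  r0: exp(q) + (0)·1 = 0 ⇒ exp(q) = 0
  r1: exp(f) + (1)·1 = 0 ⇒ exp(f) = -1
Π_2 = f^-1 · ω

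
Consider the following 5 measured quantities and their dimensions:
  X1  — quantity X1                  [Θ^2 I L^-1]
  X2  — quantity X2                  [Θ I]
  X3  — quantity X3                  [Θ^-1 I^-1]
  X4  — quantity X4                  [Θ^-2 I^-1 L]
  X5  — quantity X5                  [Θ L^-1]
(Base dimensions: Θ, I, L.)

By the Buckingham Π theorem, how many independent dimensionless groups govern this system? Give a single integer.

3

Exponent matrix [Θ,I,L] × [X1,X2,X3,X4,X5]:
  Θ: [ 2  1 -1 -2  1]
  I: [ 1  1 -1 -1  0]
  L: [-1  0  0  1 -1]
Row reduction gives pivot columns X1,X2; rank = 2
n=5, r=2 ⇒ 3 dimensionless groups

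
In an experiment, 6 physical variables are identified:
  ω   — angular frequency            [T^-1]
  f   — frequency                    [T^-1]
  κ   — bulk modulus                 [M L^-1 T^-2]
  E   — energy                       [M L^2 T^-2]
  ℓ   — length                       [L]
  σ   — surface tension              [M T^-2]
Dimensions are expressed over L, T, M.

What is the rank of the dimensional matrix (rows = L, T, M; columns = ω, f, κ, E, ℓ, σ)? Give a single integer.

3

Exponent matrix [L,T,M] × [ω,f,κ,E,ℓ,σ]:
  L: [ 0  0 -1  2  1  0]
  T: [-1 -1 -2 -2  0 -2]
  M: [ 0  0  1  1  0  1]
Row reduction gives pivot columns ω,κ,E; rank = 3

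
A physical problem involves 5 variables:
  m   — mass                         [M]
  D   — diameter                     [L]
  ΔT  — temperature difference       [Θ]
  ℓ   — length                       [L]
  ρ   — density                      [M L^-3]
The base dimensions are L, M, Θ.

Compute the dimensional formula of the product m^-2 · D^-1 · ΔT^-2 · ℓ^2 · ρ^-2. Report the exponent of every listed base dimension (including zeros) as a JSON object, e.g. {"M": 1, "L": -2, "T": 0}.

{"L": 7, "M": -4, "Θ": -2}

Dimensional matrix (L×M×Θ by m×D×ΔT×ℓ×ρ):
  L: [ 0  1  0  1 -3]
  M: [ 1  0  0  0  1]
  Θ: [ 0  0  1  0  0]
  [L]: (-2)·0+(-1)·1+(-2)·0+(2)·1+(-2)·-3 = 7
  [M]: (-2)·1+(-1)·0+(-2)·0+(2)·0+(-2)·1 = -4
  [Θ]: (-2)·0+(-1)·0+(-2)·1+(2)·0+(-2)·0 = -2
⇒ L^7 M^-4 Θ^-2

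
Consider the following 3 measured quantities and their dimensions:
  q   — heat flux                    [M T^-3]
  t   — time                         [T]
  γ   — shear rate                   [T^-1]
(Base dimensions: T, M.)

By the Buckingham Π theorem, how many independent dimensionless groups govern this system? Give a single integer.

Exponent matrix [T,M] × [q,t,γ]:
  T: [-3  1 -1]
  M: [ 1  0  0]
Row reduction gives pivot columns q,t; rank = 2
n=3, r=2 ⇒ 1 dimensionless group

1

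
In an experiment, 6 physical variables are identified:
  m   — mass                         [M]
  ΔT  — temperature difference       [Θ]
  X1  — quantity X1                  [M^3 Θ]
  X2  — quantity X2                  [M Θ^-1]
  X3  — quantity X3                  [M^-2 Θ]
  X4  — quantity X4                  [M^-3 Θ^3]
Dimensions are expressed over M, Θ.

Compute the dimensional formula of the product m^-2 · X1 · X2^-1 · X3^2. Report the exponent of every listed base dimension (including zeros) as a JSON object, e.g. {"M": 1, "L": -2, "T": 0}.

Write exponents as rows M,Θ / cols m,ΔT,X1,X2,X3,X4:
  M: [ 1  0  3  1 -2 -3]
  Θ: [ 0  1  1 -1  1  3]
  [M]: (-2)·1+(1)·3+(-1)·1+(2)·-2 = -4
  [Θ]: (-2)·0+(1)·1+(-1)·-1+(2)·1 = 4
⇒ M^-4 Θ^4

{"M": -4, "Θ": 4}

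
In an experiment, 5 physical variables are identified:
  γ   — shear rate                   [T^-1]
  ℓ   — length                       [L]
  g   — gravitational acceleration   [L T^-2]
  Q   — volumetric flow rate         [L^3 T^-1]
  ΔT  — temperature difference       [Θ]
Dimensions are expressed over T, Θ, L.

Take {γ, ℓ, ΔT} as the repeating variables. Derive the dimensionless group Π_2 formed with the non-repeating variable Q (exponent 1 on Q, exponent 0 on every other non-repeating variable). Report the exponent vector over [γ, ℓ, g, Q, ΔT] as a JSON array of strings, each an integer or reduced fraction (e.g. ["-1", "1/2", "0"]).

["-1", "-3", "0", "1", "0"]

Dimensional matrix (T×Θ×L by γ×ℓ×g×Q×ΔT):
  T: [-1  0 -2 -1  0]
  Θ: [ 0  0  0  0  1]
  L: [ 0  1  1  3  0]
Echelon form has 3 nonzero rows (pivots: γ,ℓ,ΔT)
Pivot set = {γ,ℓ,ΔT}, free = {g,Q}
RREF:
  r0: [   1    0    2    1    0]
  r1: [   0    1    1    3    0]
  r2: [   0    0    0    0    1]
Fix exponent of Q at 1, g at 0; solve each RREF row for its pivot's exponent:
  r0: exp(γ) + (1)·1 = 0 ⇒ exp(γ) = -1
  r1: exp(ℓ) + (3)·1 = 0 ⇒ exp(ℓ) = -3
  r2: exp(ΔT) + (0)·1 = 0 ⇒ exp(ΔT) = 0
Π_2 = γ^-1 · ℓ^-3 · Q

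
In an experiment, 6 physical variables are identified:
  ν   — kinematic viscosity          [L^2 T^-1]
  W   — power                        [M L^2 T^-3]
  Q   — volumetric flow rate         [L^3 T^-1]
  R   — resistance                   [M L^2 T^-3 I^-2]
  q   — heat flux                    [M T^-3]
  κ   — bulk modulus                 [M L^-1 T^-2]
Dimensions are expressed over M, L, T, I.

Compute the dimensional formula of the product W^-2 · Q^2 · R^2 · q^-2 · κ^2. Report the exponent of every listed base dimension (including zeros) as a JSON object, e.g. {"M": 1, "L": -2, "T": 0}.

{"M": 0, "L": 4, "T": 0, "I": -4}

Dimensional matrix (M×L×T×I by ν×W×Q×R×q×κ):
  M: [ 0  1  0  1  1  1]
  L: [ 2  2  3  2  0 -1]
  T: [-1 -3 -1 -3 -3 -2]
  I: [ 0  0  0 -2  0  0]
  [M]: (-2)·1+(2)·0+(2)·1+(-2)·1+(2)·1 = 0
  [L]: (-2)·2+(2)·3+(2)·2+(-2)·0+(2)·-1 = 4
  [T]: (-2)·-3+(2)·-1+(2)·-3+(-2)·-3+(2)·-2 = 0
  [I]: (-2)·0+(2)·0+(2)·-2+(-2)·0+(2)·0 = -4
⇒ L^4 I^-4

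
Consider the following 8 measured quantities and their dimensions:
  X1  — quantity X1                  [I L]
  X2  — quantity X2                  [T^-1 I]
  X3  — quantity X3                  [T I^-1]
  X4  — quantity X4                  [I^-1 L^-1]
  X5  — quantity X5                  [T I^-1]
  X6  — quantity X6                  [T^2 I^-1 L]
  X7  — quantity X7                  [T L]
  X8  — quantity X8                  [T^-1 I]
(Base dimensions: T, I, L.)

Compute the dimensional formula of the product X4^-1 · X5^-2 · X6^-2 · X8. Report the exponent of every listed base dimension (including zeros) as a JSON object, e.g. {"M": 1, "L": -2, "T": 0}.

{"T": -7, "I": 6, "L": -1}

Dimensional matrix (T×I×L by X1×X2×X3×X4×X5×X6×X7×X8):
  T: [ 0 -1  1  0  1  2  1 -1]
  I: [ 1  1 -1 -1 -1 -1  0  1]
  L: [ 1  0  0 -1  0  1  1  0]
  [T]: (-1)·0+(-2)·1+(-2)·2+(1)·-1 = -7
  [I]: (-1)·-1+(-2)·-1+(-2)·-1+(1)·1 = 6
  [L]: (-1)·-1+(-2)·0+(-2)·1+(1)·0 = -1
⇒ T^-7 I^6 L^-1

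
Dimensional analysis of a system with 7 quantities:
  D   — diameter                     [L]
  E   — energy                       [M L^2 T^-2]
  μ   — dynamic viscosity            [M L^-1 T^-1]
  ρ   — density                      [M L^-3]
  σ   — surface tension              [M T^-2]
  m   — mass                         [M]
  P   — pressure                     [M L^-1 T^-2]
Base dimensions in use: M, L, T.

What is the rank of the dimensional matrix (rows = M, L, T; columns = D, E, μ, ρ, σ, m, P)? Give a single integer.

3

Dimensional matrix (M×L×T by D×E×μ×ρ×σ×m×P):
  M: [ 0  1  1  1  1  1  1]
  L: [ 1  2 -1 -3  0  0 -1]
  T: [ 0 -2 -1  0 -2  0 -2]
RREF → pivots at {D,E,μ} ⇒ r = 3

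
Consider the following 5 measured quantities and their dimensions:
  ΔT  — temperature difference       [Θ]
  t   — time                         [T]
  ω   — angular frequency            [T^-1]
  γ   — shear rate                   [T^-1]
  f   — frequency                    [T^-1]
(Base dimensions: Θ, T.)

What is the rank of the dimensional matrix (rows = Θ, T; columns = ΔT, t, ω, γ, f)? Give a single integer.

2

Write exponents as rows Θ,T / cols ΔT,t,ω,γ,f:
  Θ: [ 1  0  0  0  0]
  T: [ 0  1 -1 -1 -1]
Echelon form has 2 nonzero rows (pivots: ΔT,t)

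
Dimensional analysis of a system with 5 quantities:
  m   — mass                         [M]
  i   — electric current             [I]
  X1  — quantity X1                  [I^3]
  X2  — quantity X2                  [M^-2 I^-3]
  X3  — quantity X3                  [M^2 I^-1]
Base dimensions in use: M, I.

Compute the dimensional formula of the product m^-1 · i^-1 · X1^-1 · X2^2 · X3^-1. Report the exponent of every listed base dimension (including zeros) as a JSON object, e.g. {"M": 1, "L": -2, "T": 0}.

{"M": -7, "I": -9}

Dimensional matrix (M×I by m×i×X1×X2×X3):
  M: [ 1  0  0 -2  2]
  I: [ 0  1  3 -3 -1]
  [M]: (-1)·1+(-1)·0+(-1)·0+(2)·-2+(-1)·2 = -7
  [I]: (-1)·0+(-1)·1+(-1)·3+(2)·-3+(-1)·-1 = -9
⇒ M^-7 I^-9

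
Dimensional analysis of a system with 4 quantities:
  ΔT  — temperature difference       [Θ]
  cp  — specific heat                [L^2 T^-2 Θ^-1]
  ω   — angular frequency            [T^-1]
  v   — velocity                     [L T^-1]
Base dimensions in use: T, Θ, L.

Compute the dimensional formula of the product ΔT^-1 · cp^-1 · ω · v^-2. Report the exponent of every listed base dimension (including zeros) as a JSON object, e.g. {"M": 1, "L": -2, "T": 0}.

Write exponents as rows T,Θ,L / cols ΔT,cp,ω,v:
  T: [ 0 -2 -1 -1]
  Θ: [ 1 -1  0  0]
  L: [ 0  2  0  1]
  [T]: (-1)·0+(-1)·-2+(1)·-1+(-2)·-1 = 3
  [Θ]: (-1)·1+(-1)·-1+(1)·0+(-2)·0 = 0
  [L]: (-1)·0+(-1)·2+(1)·0+(-2)·1 = -4
⇒ T^3 L^-4

{"T": 3, "Θ": 0, "L": -4}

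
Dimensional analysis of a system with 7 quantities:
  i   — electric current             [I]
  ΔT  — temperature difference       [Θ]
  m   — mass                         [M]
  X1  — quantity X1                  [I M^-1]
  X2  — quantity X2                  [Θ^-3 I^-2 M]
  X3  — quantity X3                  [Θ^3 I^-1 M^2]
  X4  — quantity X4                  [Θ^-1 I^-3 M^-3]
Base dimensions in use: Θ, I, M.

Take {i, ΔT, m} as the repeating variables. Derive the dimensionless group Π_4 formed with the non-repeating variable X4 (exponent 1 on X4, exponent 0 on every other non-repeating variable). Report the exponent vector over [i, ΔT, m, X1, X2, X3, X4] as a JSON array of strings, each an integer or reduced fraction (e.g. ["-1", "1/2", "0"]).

["3", "1", "3", "0", "0", "0", "1"]

Write exponents as rows Θ,I,M / cols i,ΔT,m,X1,X2,X3,X4:
  Θ: [ 0  1  0  0 -3  3 -1]
  I: [ 1  0  0  1 -2 -1 -3]
  M: [ 0  0  1 -1  1  2 -3]
RREF → pivots at {i,ΔT,m} ⇒ r = 3
Pivot set = {i,ΔT,m}, free = {X1,X2,X3,X4}
RREF:
  r0: [   1    0    0    1   -2   -1   -3]
  r1: [   0    1    0    0   -3    3   -1]
  r2: [   0    0    1   -1    1    2   -3]
Fix exponent of X4 at 1, X1 at 0, X2 at 0, X3 at 0; solve each RREF row for its pivot's exponent:
  r0: exp(i) + (-3)·1 = 0 ⇒ exp(i) = 3
  r1: exp(ΔT) + (-1)·1 = 0 ⇒ exp(ΔT) = 1
  r2: exp(m) + (-3)·1 = 0 ⇒ exp(m) = 3
Π_4 = i^3 · ΔT · m^3 · X4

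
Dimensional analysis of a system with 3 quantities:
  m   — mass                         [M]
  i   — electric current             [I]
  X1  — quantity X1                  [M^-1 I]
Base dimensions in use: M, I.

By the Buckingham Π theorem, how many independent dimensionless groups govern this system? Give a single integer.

1

Exponent matrix [M,I] × [m,i,X1]:
  M: [ 1  0 -1]
  I: [ 0  1  1]
RREF → pivots at {m,i} ⇒ r = 2
Π count = n − r = 3 − 2 = 1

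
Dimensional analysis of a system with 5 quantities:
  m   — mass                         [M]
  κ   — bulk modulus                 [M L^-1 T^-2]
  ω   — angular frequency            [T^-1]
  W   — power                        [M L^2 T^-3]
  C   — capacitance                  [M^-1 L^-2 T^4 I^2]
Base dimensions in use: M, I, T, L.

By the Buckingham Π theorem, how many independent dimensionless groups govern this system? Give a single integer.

Write exponents as rows M,I,T,L / cols m,κ,ω,W,C:
  M: [ 1  1  0  1 -1]
  I: [ 0  0  0  0  2]
  T: [ 0 -2 -1 -3  4]
  L: [ 0 -1  0  2 -2]
RREF → pivots at {m,κ,ω,C} ⇒ r = 4
n=5, r=4 ⇒ 1 dimensionless group

1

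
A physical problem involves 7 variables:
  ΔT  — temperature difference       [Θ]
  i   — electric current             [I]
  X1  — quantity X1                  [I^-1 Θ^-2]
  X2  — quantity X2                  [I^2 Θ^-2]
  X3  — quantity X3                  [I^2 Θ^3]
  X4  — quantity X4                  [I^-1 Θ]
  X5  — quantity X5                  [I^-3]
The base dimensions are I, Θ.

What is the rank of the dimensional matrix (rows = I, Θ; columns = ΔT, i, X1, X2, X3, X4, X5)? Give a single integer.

Exponent matrix [I,Θ] × [ΔT,i,X1,X2,X3,X4,X5]:
  I: [ 0  1 -1  2  2 -1 -3]
  Θ: [ 1  0 -2 -2  3  1  0]
Row reduction gives pivot columns ΔT,i; rank = 2

2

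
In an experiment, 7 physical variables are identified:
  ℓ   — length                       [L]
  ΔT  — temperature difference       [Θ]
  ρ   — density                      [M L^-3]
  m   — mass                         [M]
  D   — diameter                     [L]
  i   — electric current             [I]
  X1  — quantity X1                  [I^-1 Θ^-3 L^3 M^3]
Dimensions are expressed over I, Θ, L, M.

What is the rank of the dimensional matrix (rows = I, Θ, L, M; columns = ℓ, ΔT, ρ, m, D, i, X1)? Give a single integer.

Dimensional matrix (I×Θ×L×M by ℓ×ΔT×ρ×m×D×i×X1):
  I: [ 0  0  0  0  0  1 -1]
  Θ: [ 0  1  0  0  0  0 -3]
  L: [ 1  0 -3  0  1  0  3]
  M: [ 0  0  1  1  0  0  3]
Echelon form has 4 nonzero rows (pivots: ℓ,ΔT,ρ,i)

4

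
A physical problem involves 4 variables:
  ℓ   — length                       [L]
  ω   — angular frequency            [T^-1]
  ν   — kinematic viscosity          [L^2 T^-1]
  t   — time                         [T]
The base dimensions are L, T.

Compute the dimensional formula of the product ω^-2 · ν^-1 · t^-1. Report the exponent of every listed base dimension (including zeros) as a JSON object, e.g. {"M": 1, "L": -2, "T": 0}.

Exponent matrix [L,T] × [ℓ,ω,ν,t]:
  L: [ 1  0  2  0]
  T: [ 0 -1 -1  1]
  [L]: (-2)·0+(-1)·2+(-1)·0 = -2
  [T]: (-2)·-1+(-1)·-1+(-1)·1 = 2
⇒ L^-2 T^2

{"L": -2, "T": 2}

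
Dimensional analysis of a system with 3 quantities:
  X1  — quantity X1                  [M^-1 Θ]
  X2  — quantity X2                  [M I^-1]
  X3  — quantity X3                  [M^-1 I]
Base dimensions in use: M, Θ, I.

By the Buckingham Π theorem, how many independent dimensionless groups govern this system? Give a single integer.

1

Exponent matrix [M,Θ,I] × [X1,X2,X3]:
  M: [-1  1 -1]
  Θ: [ 1  0  0]
  I: [ 0 -1  1]
Row reduction gives pivot columns X1,X2; rank = 2
n=3, r=2 ⇒ 1 dimensionless group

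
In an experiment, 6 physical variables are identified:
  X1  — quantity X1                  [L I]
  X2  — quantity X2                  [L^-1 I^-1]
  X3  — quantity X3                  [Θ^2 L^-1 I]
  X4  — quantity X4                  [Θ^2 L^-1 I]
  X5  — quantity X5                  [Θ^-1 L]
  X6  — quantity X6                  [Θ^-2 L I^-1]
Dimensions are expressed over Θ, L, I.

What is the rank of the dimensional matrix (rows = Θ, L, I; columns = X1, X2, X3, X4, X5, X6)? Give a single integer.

Exponent matrix [Θ,L,I] × [X1,X2,X3,X4,X5,X6]:
  Θ: [ 0  0  2  2 -1 -2]
  L: [ 1 -1 -1 -1  1  1]
  I: [ 1 -1  1  1  0 -1]
Row reduction gives pivot columns X1,X3; rank = 2

2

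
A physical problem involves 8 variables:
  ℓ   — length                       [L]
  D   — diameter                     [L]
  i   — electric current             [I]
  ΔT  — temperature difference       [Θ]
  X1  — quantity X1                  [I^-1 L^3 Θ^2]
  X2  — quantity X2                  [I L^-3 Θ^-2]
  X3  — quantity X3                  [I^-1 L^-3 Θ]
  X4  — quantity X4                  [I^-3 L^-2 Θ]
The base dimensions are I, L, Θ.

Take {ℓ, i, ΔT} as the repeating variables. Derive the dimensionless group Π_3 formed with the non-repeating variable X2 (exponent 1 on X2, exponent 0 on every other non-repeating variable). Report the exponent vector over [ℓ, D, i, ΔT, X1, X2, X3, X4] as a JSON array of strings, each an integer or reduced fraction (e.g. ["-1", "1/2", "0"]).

Write exponents as rows I,L,Θ / cols ℓ,D,i,ΔT,X1,X2,X3,X4:
  I: [ 0  0  1  0 -1  1 -1 -3]
  L: [ 1  1  0  0  3 -3 -3 -2]
  Θ: [ 0  0  0  1  2 -2  1  1]
Echelon form has 3 nonzero rows (pivots: ℓ,i,ΔT)
Pivot set = {ℓ,i,ΔT}, free = {D,X1,X2,X3,X4}
RREF:
  r0: [   1    1    0    0    3   -3   -3   -2]
  r1: [   0    0    1    0   -1    1   -1   -3]
  r2: [   0    0    0    1    2   -2    1    1]
Fix exponent of X2 at 1, D at 0, X1 at 0, X3 at 0, X4 at 0; solve each RREF row for its pivot's exponent:
  r0: exp(ℓ) + (-3)·1 = 0 ⇒ exp(ℓ) = 3
  r1: exp(i) + (1)·1 = 0 ⇒ exp(i) = -1
  r2: exp(ΔT) + (-2)·1 = 0 ⇒ exp(ΔT) = 2
Π_3 = ℓ^3 · i^-1 · ΔT^2 · X2

["3", "0", "-1", "2", "0", "1", "0", "0"]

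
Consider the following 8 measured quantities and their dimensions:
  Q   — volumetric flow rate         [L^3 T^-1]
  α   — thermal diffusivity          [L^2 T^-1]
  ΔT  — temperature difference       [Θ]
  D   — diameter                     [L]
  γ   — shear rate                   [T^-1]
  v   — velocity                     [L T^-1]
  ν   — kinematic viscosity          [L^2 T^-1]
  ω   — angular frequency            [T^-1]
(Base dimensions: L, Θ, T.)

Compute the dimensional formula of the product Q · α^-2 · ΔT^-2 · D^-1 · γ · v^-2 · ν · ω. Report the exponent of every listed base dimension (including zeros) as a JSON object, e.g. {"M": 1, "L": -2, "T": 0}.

{"L": -2, "Θ": -2, "T": 0}

Write exponents as rows L,Θ,T / cols Q,α,ΔT,D,γ,v,ν,ω:
  L: [ 3  2  0  1  0  1  2  0]
  Θ: [ 0  0  1  0  0  0  0  0]
  T: [-1 -1  0  0 -1 -1 -1 -1]
  [L]: (1)·3+(-2)·2+(-2)·0+(-1)·1+(1)·0+(-2)·1+(1)·2+(1)·0 = -2
  [Θ]: (1)·0+(-2)·0+(-2)·1+(-1)·0+(1)·0+(-2)·0+(1)·0+(1)·0 = -2
  [T]: (1)·-1+(-2)·-1+(-2)·0+(-1)·0+(1)·-1+(-2)·-1+(1)·-1+(1)·-1 = 0
⇒ L^-2 Θ^-2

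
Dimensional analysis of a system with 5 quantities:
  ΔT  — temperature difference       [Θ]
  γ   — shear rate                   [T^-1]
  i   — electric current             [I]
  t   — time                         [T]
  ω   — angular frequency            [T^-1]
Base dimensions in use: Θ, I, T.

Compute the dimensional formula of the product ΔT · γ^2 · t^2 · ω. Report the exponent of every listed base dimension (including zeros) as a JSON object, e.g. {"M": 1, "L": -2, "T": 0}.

Exponent matrix [Θ,I,T] × [ΔT,γ,i,t,ω]:
  Θ: [ 1  0  0  0  0]
  I: [ 0  0  1  0  0]
  T: [ 0 -1  0  1 -1]
  [Θ]: (1)·1+(2)·0+(2)·0+(1)·0 = 1
  [I]: (1)·0+(2)·0+(2)·0+(1)·0 = 0
  [T]: (1)·0+(2)·-1+(2)·1+(1)·-1 = -1
⇒ Θ T^-1

{"Θ": 1, "I": 0, "T": -1}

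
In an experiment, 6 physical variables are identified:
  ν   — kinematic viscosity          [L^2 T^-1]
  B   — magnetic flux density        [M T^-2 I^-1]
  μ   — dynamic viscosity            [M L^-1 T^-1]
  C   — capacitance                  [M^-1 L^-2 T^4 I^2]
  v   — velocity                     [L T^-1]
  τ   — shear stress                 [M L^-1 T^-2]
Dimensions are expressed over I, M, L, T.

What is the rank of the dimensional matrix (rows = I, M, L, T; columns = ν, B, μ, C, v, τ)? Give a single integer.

4

Dimensional matrix (I×M×L×T by ν×B×μ×C×v×τ):
  I: [ 0 -1  0  2  0  0]
  M: [ 0  1  1 -1  0  1]
  L: [ 2  0 -1 -2  1 -1]
  T: [-1 -2 -1  4 -1 -2]
Row reduction gives pivot columns ν,B,μ,C; rank = 4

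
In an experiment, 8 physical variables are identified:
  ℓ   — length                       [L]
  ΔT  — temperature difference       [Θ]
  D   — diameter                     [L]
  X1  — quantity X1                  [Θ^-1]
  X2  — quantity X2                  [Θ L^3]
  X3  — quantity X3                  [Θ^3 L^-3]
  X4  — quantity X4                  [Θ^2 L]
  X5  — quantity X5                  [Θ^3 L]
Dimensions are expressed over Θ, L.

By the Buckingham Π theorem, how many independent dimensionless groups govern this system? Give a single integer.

Exponent matrix [Θ,L] × [ℓ,ΔT,D,X1,X2,X3,X4,X5]:
  Θ: [ 0  1  0 -1  1  3  2  3]
  L: [ 1  0  1  0  3 -3  1  1]
RREF → pivots at {ℓ,ΔT} ⇒ r = 2
8 vars − rank 2 = 6 Π groups

6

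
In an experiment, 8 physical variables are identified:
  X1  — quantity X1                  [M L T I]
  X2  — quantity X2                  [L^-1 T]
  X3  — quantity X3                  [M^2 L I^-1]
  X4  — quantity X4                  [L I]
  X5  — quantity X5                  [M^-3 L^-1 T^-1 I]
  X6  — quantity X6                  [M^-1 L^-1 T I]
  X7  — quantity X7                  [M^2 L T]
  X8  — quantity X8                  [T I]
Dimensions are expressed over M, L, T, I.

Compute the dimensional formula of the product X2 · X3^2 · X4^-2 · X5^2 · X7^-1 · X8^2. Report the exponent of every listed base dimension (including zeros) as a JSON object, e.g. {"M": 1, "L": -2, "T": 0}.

Write exponents as rows M,L,T,I / cols X1,X2,X3,X4,X5,X6,X7,X8:
  M: [ 1  0  2  0 -3 -1  2  0]
  L: [ 1 -1  1  1 -1 -1  1  0]
  T: [ 1  1  0  0 -1  1  1  1]
  I: [ 1  0 -1  1  1  1  0  1]
  [M]: (1)·0+(2)·2+(-2)·0+(2)·-3+(-1)·2+(2)·0 = -4
  [L]: (1)·-1+(2)·1+(-2)·1+(2)·-1+(-1)·1+(2)·0 = -4
  [T]: (1)·1+(2)·0+(-2)·0+(2)·-1+(-1)·1+(2)·1 = 0
  [I]: (1)·0+(2)·-1+(-2)·1+(2)·1+(-1)·0+(2)·1 = 0
⇒ M^-4 L^-4

{"M": -4, "L": -4, "T": 0, "I": 0}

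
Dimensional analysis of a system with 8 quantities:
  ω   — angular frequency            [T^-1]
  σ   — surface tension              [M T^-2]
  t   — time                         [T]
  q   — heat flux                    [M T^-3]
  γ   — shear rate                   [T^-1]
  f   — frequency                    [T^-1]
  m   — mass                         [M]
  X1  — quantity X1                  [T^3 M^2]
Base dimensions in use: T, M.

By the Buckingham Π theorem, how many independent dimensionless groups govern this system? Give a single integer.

Exponent matrix [T,M] × [ω,σ,t,q,γ,f,m,X1]:
  T: [-1 -2  1 -3 -1 -1  0  3]
  M: [ 0  1  0  1  0  0  1  2]
Row reduction gives pivot columns ω,σ; rank = 2
n=8, r=2 ⇒ 6 dimensionless groups

6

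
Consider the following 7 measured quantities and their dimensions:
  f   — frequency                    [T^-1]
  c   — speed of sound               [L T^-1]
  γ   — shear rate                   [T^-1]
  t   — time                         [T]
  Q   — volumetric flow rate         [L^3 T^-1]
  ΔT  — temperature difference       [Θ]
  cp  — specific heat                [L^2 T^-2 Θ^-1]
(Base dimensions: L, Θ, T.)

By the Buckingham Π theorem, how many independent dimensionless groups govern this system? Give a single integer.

Exponent matrix [L,Θ,T] × [f,c,γ,t,Q,ΔT,cp]:
  L: [ 0  1  0  0  3  0  2]
  Θ: [ 0  0  0  0  0  1 -1]
  T: [-1 -1 -1  1 -1  0 -2]
RREF → pivots at {f,c,ΔT} ⇒ r = 3
Π count = n − r = 7 − 3 = 4

4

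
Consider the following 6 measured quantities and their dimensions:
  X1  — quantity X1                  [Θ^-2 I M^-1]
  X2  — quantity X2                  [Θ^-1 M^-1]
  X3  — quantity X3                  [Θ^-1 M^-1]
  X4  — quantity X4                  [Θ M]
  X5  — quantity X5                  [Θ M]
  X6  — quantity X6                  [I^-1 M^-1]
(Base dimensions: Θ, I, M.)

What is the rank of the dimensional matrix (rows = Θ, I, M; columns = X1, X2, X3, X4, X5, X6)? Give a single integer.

2

Exponent matrix [Θ,I,M] × [X1,X2,X3,X4,X5,X6]:
  Θ: [-2 -1 -1  1  1  0]
  I: [ 1  0  0  0  0 -1]
  M: [-1 -1 -1  1  1 -1]
RREF → pivots at {X1,X2} ⇒ r = 2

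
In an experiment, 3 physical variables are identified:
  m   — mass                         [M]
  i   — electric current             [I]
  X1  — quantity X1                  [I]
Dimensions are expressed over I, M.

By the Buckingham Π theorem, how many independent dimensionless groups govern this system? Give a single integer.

Dimensional matrix (I×M by m×i×X1):
  I: [ 0  1  1]
  M: [ 1  0  0]
Echelon form has 2 nonzero rows (pivots: m,i)
n=3, r=2 ⇒ 1 dimensionless group

1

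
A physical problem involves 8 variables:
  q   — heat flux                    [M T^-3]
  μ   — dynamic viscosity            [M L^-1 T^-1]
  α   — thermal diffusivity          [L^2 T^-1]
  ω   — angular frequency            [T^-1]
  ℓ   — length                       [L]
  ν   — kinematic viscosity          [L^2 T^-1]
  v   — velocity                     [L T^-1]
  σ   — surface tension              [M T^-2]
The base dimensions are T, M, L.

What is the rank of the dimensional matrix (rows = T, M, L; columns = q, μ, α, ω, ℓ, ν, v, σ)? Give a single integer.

Write exponents as rows T,M,L / cols q,μ,α,ω,ℓ,ν,v,σ:
  T: [-3 -1 -1 -1  0 -1 -1 -2]
  M: [ 1  1  0  0  0  0  0  1]
  L: [ 0 -1  2  0  1  2  1  0]
Echelon form has 3 nonzero rows (pivots: q,μ,α)

3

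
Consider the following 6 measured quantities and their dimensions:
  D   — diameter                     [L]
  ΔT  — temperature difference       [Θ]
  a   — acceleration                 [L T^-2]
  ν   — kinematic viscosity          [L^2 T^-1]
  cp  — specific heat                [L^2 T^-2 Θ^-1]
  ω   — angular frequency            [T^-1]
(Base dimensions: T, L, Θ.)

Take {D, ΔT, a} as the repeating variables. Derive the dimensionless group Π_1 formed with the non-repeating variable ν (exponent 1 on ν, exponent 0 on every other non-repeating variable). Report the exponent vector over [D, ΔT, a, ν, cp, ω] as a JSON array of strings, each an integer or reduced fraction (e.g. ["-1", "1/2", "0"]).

["-3/2", "0", "-1/2", "1", "0", "0"]

Exponent matrix [T,L,Θ] × [D,ΔT,a,ν,cp,ω]:
  T: [ 0  0 -2 -1 -2 -1]
  L: [ 1  0  1  2  2  0]
  Θ: [ 0  1  0  0 -1  0]
RREF → pivots at {D,ΔT,a} ⇒ r = 3
Pivot set = {D,ΔT,a}, free = {ν,cp,ω}
RREF:
  r0: [   1    0    0  3/2    1 -1/2]
  r1: [   0    1    0    0   -1    0]
  r2: [   0    0    1  1/2    1  1/2]
Fix exponent of ν at 1, cp at 0, ω at 0; solve each RREF row for its pivot's exponent:
  r0: exp(D) + (3/2)·1 = 0 ⇒ exp(D) = -3/2
  r1: exp(ΔT) + (0)·1 = 0 ⇒ exp(ΔT) = 0
  r2: exp(a) + (1/2)·1 = 0 ⇒ exp(a) = -1/2
Π_1 = D^(-3/2) · a^(-1/2) · ν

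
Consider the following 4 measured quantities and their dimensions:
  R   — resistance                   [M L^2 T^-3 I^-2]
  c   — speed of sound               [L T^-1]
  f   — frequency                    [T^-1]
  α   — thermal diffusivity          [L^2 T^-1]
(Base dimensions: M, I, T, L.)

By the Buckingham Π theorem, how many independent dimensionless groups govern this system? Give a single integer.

Dimensional matrix (M×I×T×L by R×c×f×α):
  M: [ 1  0  0  0]
  I: [-2  0  0  0]
  T: [-3 -1 -1 -1]
  L: [ 2  1  0  2]
Echelon form has 3 nonzero rows (pivots: R,c,f)
4 vars − rank 3 = 1 Π group

1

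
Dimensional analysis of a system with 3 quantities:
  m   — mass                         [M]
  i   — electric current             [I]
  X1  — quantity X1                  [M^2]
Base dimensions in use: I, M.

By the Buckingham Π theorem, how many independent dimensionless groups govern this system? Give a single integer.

Dimensional matrix (I×M by m×i×X1):
  I: [ 0  1  0]
  M: [ 1  0  2]
RREF → pivots at {m,i} ⇒ r = 2
3 vars − rank 2 = 1 Π group

1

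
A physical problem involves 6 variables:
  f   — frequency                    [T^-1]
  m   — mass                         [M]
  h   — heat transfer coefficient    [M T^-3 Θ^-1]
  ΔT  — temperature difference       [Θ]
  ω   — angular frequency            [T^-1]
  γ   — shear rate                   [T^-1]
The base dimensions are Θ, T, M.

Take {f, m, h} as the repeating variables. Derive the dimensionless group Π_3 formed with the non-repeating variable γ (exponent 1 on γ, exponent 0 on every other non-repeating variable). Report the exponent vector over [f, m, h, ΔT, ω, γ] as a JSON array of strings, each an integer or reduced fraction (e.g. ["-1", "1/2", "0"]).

["-1", "0", "0", "0", "0", "1"]

Write exponents as rows Θ,T,M / cols f,m,h,ΔT,ω,γ:
  Θ: [ 0  0 -1  1  0  0]
  T: [-1  0 -3  0 -1 -1]
  M: [ 0  1  1  0  0  0]
Echelon form has 3 nonzero rows (pivots: f,m,h)
Repeat: f,m,h; free: ΔT,ω,γ
RREF:
  r0: [   1    0    0    3    1    1]
  r1: [   0    1    0    1    0    0]
  r2: [   0    0    1   -1    0    0]
Fix exponent of γ at 1, ΔT at 0, ω at 0; solve each RREF row for its pivot's exponent:
  r0: exp(f) + (1)·1 = 0 ⇒ exp(f) = -1
  r1: exp(m) + (0)·1 = 0 ⇒ exp(m) = 0
  r2: exp(h) + (0)·1 = 0 ⇒ exp(h) = 0
Π_3 = f^-1 · γ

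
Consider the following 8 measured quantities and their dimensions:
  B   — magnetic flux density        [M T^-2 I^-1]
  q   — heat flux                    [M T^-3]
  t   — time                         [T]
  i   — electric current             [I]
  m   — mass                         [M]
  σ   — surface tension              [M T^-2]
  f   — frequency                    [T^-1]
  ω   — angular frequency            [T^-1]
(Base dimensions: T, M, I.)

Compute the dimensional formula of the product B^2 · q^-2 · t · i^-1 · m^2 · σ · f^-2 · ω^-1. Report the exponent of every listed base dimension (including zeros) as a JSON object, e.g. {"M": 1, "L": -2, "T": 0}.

{"T": 4, "M": 3, "I": -3}

Exponent matrix [T,M,I] × [B,q,t,i,m,σ,f,ω]:
  T: [-2 -3  1  0  0 -2 -1 -1]
  M: [ 1  1  0  0  1  1  0  0]
  I: [-1  0  0  1  0  0  0  0]
  [T]: (2)·-2+(-2)·-3+(1)·1+(-1)·0+(2)·0+(1)·-2+(-2)·-1+(-1)·-1 = 4
  [M]: (2)·1+(-2)·1+(1)·0+(-1)·0+(2)·1+(1)·1+(-2)·0+(-1)·0 = 3
  [I]: (2)·-1+(-2)·0+(1)·0+(-1)·1+(2)·0+(1)·0+(-2)·0+(-1)·0 = -3
⇒ T^4 M^3 I^-3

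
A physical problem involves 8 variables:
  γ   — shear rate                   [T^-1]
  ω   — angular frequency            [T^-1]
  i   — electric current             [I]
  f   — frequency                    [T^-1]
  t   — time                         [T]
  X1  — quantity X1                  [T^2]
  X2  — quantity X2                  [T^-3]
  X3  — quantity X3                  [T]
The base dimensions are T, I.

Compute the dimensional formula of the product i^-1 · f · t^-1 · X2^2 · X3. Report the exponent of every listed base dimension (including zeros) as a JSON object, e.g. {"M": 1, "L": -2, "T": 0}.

{"T": -7, "I": -1}

Dimensional matrix (T×I by γ×ω×i×f×t×X1×X2×X3):
  T: [-1 -1  0 -1  1  2 -3  1]
  I: [ 0  0  1  0  0  0  0  0]
  [T]: (-1)·0+(1)·-1+(-1)·1+(2)·-3+(1)·1 = -7
  [I]: (-1)·1+(1)·0+(-1)·0+(2)·0+(1)·0 = -1
⇒ T^-7 I^-1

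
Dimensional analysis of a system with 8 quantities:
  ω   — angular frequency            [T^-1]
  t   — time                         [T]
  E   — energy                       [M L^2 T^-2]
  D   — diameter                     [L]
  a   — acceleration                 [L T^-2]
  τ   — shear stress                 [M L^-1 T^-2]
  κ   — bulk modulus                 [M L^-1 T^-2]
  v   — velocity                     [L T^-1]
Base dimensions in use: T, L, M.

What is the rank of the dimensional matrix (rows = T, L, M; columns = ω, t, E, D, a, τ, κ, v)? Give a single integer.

3

Write exponents as rows T,L,M / cols ω,t,E,D,a,τ,κ,v:
  T: [-1  1 -2  0 -2 -2 -2 -1]
  L: [ 0  0  2  1  1 -1 -1  1]
  M: [ 0  0  1  0  0  1  1  0]
Echelon form has 3 nonzero rows (pivots: ω,E,D)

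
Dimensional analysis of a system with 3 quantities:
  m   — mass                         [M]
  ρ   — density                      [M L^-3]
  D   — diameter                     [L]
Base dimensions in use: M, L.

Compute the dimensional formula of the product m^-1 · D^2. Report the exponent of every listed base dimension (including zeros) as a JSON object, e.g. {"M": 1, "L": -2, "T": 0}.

Write exponents as rows M,L / cols m,ρ,D:
  M: [ 1  1  0]
  L: [ 0 -3  1]
  [M]: (-1)·1+(2)·0 = -1
  [L]: (-1)·0+(2)·1 = 2
⇒ M^-1 L^2

{"M": -1, "L": 2}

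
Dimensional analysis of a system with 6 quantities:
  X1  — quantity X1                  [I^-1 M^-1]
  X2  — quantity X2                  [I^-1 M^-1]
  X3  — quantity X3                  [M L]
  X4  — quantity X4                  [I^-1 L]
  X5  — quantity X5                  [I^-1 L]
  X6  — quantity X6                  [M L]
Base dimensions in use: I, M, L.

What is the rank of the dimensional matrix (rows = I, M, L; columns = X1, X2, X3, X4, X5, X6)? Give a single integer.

2

Exponent matrix [I,M,L] × [X1,X2,X3,X4,X5,X6]:
  I: [-1 -1  0 -1 -1  0]
  M: [-1 -1  1  0  0  1]
  L: [ 0  0  1  1  1  1]
Row reduction gives pivot columns X1,X3; rank = 2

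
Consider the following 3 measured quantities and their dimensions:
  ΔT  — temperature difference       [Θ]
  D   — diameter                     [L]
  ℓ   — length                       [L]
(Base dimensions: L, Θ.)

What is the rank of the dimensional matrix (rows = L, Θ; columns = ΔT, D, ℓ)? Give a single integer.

2

Write exponents as rows L,Θ / cols ΔT,D,ℓ:
  L: [ 0  1  1]
  Θ: [ 1  0  0]
RREF → pivots at {ΔT,D} ⇒ r = 2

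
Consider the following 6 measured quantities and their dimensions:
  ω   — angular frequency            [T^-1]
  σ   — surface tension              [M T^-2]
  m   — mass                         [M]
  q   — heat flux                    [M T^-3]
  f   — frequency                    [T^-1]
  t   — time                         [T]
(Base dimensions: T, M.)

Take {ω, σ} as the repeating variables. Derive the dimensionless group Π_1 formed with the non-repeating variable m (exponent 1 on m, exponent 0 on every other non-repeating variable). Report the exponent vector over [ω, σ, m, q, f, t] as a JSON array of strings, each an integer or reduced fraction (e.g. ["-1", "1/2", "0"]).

["2", "-1", "1", "0", "0", "0"]

Dimensional matrix (T×M by ω×σ×m×q×f×t):
  T: [-1 -2  0 -3 -1  1]
  M: [ 0  1  1  1  0  0]
Echelon form has 2 nonzero rows (pivots: ω,σ)
Pivot set = {ω,σ}, free = {m,q,f,t}
RREF:
  r0: [   1    0   -2    1    1   -1]
  r1: [   0    1    1    1    0    0]
Fix exponent of m at 1, q at 0, f at 0, t at 0; solve each RREF row for its pivot's exponent:
  r0: exp(ω) + (-2)·1 = 0 ⇒ exp(ω) = 2
  r1: exp(σ) + (1)·1 = 0 ⇒ exp(σ) = -1
Π_1 = ω^2 · σ^-1 · m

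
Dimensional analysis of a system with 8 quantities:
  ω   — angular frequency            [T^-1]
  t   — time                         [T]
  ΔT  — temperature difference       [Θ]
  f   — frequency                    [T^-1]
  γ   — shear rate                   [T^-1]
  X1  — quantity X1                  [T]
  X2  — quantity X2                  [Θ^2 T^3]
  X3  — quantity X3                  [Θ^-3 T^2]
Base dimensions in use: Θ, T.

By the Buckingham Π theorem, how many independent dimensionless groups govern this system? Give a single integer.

6

Write exponents as rows Θ,T / cols ω,t,ΔT,f,γ,X1,X2,X3:
  Θ: [ 0  0  1  0  0  0  2 -3]
  T: [-1  1  0 -1 -1  1  3  2]
Echelon form has 2 nonzero rows (pivots: ω,ΔT)
8 vars − rank 2 = 6 Π groups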